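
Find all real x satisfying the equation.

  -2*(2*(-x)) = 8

Step 1. [-2*(2*(-x)) = 8] -2 out front; divide by -2 ⇒ div: 2*(-x) = -4.
Step 2. [2*(-x) = -4] LHS = 2·(…); ÷2 both sides ⇒ div: -x = -2.
Step 3. [-x = -2] flip signs both sides ⇒ neg: x = 2.

Answer: x ∈ {2}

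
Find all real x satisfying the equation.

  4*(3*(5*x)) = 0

Step 1. [4*(3*(5*x)) = 0] 4 out front; divide by 4, so div: 3*(5*x) = 0.
Step 2. [3*(5*x) = 0] 3 out front; divide by 3. So div: 5*x = 0.
Step 3. [5*x = 0] 5·(inner) — divide through by 5. So div: x = 0.

Answer: x ∈ {0}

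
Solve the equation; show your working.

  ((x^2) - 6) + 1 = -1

Step 1. [((x^2) - 6) + 1 = -1] peel the +1: subtract 1 from each side, so sub: (x^2) - 6 = -2.
Step 2. [(x^2) - 6 = -2] add 6: x sits inside (… - 6), so sub: x^2 = 4.
Step 3. [x^2 = 4] √ both sides: 4 ≥ 0 gives two branches ⇒ sqrt: x = 2 or -2.

Answer: x ∈ {-2, 2}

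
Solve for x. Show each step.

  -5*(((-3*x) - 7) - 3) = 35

Step 1. [-5*(((-3*x) - 7) - 3) = 35] LHS = -5·(…); ÷-5 both sides. So div: ((-3*x) - 7) - 3 = -7.
Step 2. [((-3*x) - 7) - 3 = -7] -3 is outermost — add 3 both sides ⇒ sub: (-3*x) - 7 = -4.
Step 3. [(-3*x) - 7 = -4] 7 comes off first (add 7), so sub: -3*x = 3.
Step 4. [-3*x = 3] -3 out front; divide by -3, so div: x = -1.

Answer: x ∈ {-1}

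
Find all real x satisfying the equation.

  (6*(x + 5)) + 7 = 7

Step 1. [(6*(x + 5)) + 7 = 7] +7 is outermost — subtract 7 both sides ⇒ sub: 6*(x + 5) = 0.
Step 2. [6*(x + 5) = 0] LHS = 6·(…); ÷6 both sides, so div: x + 5 = 0.
Step 3. [x + 5 = 0] peel the +5: subtract 5 from each side. So sub: x = -5.

Answer: x ∈ {-5}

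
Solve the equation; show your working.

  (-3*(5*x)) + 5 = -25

Step 1. [(-3*(5*x)) + 5 = -25] the outer +5 inverts by subtracting 5 ⇒ sub: -3*(5*x) = -30.
Step 2. [-3*(5*x) = -30] -3·(inner) — divide through by -3 ⇒ div: 5*x = 10.
Step 3. [5*x = 10] 5·(inner) — divide through by 5. So div: x = 2.

Answer: x ∈ {2}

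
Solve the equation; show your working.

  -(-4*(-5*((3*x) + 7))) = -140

Step 1. [-(-4*(-5*((3*x) + 7))) = -140] LHS negated; negate both sides, so neg: -4*(-5*((3*x) + 7)) = 140.
Step 2. [-4*(-5*((3*x) + 7)) = 140] -4·(inner) — divide through by -4, so div: -5*((3*x) + 7) = -35.
Step 3. [-5*((3*x) + 7) = -35] LHS = -5·(…); ÷-5 both sides. So div: (3*x) + 7 = 7.
Step 4. [(3*x) + 7 = 7] subtract 7: x sits inside (… + 7), so sub: 3*x = 0.
Step 5. [3*x = 0] 3 out front; divide by 3, so div: x = 0.

Answer: x ∈ {0}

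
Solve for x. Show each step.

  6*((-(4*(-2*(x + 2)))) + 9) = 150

Step 1. [6*((-(4*(-2*(x + 2)))) + 9) = 150] LHS = 6·(…); ÷6 both sides, so div: (-(4*(-2*(x + 2)))) + 9 = 25.
Step 2. [(-(4*(-2*(x + 2)))) + 9 = 25] subtract 9: x sits inside (… + 9). So sub: -(4*(-2*(x + 2))) = 16.
Step 3. [-(4*(-2*(x + 2))) = 16] flip signs both sides. So neg: 4*(-2*(x + 2)) = -16.
Step 4. [4*(-2*(x + 2)) = -16] 4·(inner) — divide through by 4, so div: -2*(x + 2) = -4.
Step 5. [-2*(x + 2) = -4] leading coefficient -2: divide by -2 ⇒ div: x + 2 = 2.
Step 6. [x + 2 = 2] +2 is outermost — subtract 2 both sides, so sub: x = 0.

Answer: x ∈ {0}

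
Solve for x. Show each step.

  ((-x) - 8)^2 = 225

Step 1. [((-x) - 8)^2 = 225] √ both sides: 225 ≥ 0 gives two branches. So sqrt: (-x) - 8 = 15 or -15.
Step 2. [(-x) - 8 = 15 or -15] peel the -8: add 8 from each side, so sub: -x = 23 or -7.
Step 3. [-x = 23 or -7] flip signs both sides. So neg: x = -23 or 7.

Answer: x ∈ {-23, 7}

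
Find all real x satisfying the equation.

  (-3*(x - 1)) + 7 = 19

Step 1. [(-3*(x - 1)) + 7 = 19] subtract 7: x sits inside (… + 7). So sub: -3*(x - 1) = 12.
Step 2. [-3*(x - 1) = 12] divide by the outer -3 ⇒ div: x - 1 = -4.
Step 3. [x - 1 = -4] add 1: x sits inside (… - 1) ⇒ sub: x = -3.

Answer: x ∈ {-3}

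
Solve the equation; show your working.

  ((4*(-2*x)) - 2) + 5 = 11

Step 1. [((4*(-2*x)) - 2) + 5 = 11] +5 is outermost — subtract 5 both sides ⇒ sub: (4*(-2*x)) - 2 = 6.
Step 2. [(4*(-2*x)) - 2 = 6] the outer -2 inverts by adding 2, so sub: 4*(-2*x) = 8.
Step 3. [4*(-2*x) = 8] LHS = 4·(…); ÷4 both sides. So div: -2*x = 2.
Step 4. [-2*x = 2] -2·(inner) — divide through by -2. So div: x = -1.

Answer: x ∈ {-1}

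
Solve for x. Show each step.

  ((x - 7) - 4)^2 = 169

Step 1. [((x - 7) - 4)^2 = 169] 169 ≥ 0, LHS is (·)² — take ±√, so sqrt: (x - 7) - 4 = 13 or -13.
Step 2. [(x - 7) - 4 = 13 or -13] -4 is outermost — add 4 both sides, so sub: x - 7 = 17 or -9.
Step 3. [x - 7 = 17 or -9] peel the -7: add 7 from each side ⇒ sub: x = 24 or -2.

Answer: x ∈ {-2, 24}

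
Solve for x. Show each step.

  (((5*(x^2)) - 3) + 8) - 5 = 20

Step 1. [(((5*(x^2)) - 3) + 8) - 5 = 20] peel the -5: add 5 from each side ⇒ sub: ((5*(x^2)) - 3) + 8 = 25.
Step 2. [((5*(x^2)) - 3) + 8 = 25] subtract 8: x sits inside (… + 8) ⇒ sub: (5*(x^2)) - 3 = 17.
Step 3. [(5*(x^2)) - 3 = 17] add 3: x sits inside (… - 3), so sub: 5*(x^2) = 20.
Step 4. [5*(x^2) = 20] 5·(inner) — divide through by 5, so div: x^2 = 4.
Step 5. [x^2 = 4] √ both sides: 4 ≥ 0 gives two branches, so sqrt: x = 2 or -2.

Answer: x ∈ {-2, 2}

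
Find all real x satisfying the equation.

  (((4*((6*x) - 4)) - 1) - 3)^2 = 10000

Step 1. [(((4*((6*x) - 4)) - 1) - 3)^2 = 10000] 10000 ≥ 0, LHS is (·)² — take ±√ ⇒ sqrt: ((4*((6*x) - 4)) - 1) - 3 = 100 or -100.
Step 2. [((4*((6*x) - 4)) - 1) - 3 = 100 or -100] 3 comes off first (add 3). So sub: (4*((6*x) - 4)) - 1 = 103 or -97.
Step 3. [(4*((6*x) - 4)) - 1 = 103 or -97] add 1: x sits inside (… - 1), so sub: 4*((6*x) - 4) = 104 or -96.
Step 4. [4*((6*x) - 4) = 104 or -96] 4·(inner) — divide through by 4, so div: (6*x) - 4 = 26 or -24.
Step 5. [(6*x) - 4 = 26 or -24] peel the -4: add 4 from each side, so sub: 6*x = 30 or -20.
Step 6. [6*x = 30 or -20] 6·(inner) — divide through by 6. So div: x = 5 or -10/3.

Answer: x ∈ {-10/3, 5}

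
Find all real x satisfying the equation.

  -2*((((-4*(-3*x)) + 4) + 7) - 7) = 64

Step 1. [-2*((((-4*(-3*x)) + 4) + 7) - 7) = 64] LHS = -2·(…); ÷-2 both sides ⇒ div: (((-4*(-3*x)) + 4) + 7) - 7 = -32.
Step 2. [(((-4*(-3*x)) + 4) + 7) - 7 = -32] peel the -7: add 7 from each side, so sub: ((-4*(-3*x)) + 4) + 7 = -25.
Step 3. [((-4*(-3*x)) + 4) + 7 = -25] 7 comes off first (subtract 7), so sub: (-4*(-3*x)) + 4 = -32.
Step 4. [(-4*(-3*x)) + 4 = -32] -4 | LHS and -4 | -32: pull -4 out, so factor: (-3*x) - 1 = 8.
Step 5. [(-3*x) - 1 = 8] 1 comes off first (add 1), so sub: -3*x = 9.
Step 6. [-3*x = 9] LHS = -3·(…); ÷-3 both sides ⇒ div: x = -3.

Answer: x ∈ {-3}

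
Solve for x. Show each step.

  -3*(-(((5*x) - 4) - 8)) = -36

Step 1. [-3*(-(((5*x) - 4) - 8)) = -36] LHS = -3·(…); ÷-3 both sides, so div: -(((5*x) - 4) - 8) = 12.
Step 2. [-(((5*x) - 4) - 8) = 12] flip signs both sides, so neg: ((5*x) - 4) - 8 = -12.
Step 3. [((5*x) - 4) - 8 = -12] -8 is outermost — add 8 both sides. So sub: (5*x) - 4 = -4.
Step 4. [(5*x) - 4 = -4] peel the -4: add 4 from each side ⇒ sub: 5*x = 0.
Step 5. [5*x = 0] 5·(inner) — divide through by 5 ⇒ div: x = 0.

Answer: x ∈ {0}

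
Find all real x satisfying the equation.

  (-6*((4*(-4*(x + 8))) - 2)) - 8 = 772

Step 1. [(-6*((4*(-4*(x + 8))) - 2)) - 8 = 772] 8 comes off first (add 8), so sub: -6*((4*(-4*(x + 8))) - 2) = 780.
Step 2. [-6*((4*(-4*(x + 8))) - 2) = 780] -6 out front; divide by -6 ⇒ div: (4*(-4*(x + 8))) - 2 = -130.
Step 3. [(4*(-4*(x + 8))) - 2 = -130] 2 comes off first (add 2). So sub: 4*(-4*(x + 8)) = -128.
Step 4. [4*(-4*(x + 8)) = -128] LHS = 4·(…); ÷4 both sides, so div: -4*(x + 8) = -32.
Step 5. [-4*(x + 8) = -32] -4·(inner) — divide through by -4, so div: x + 8 = 8.
Step 6. [x + 8 = 8] the outer +8 inverts by subtracting 8 ⇒ sub: x = 0.

Answer: x ∈ {0}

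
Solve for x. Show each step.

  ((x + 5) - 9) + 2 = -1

Step 1. [((x + 5) - 9) + 2 = -1] peel the +2: subtract 2 from each side. So sub: (x + 5) - 9 = -3.
Step 2. [(x + 5) - 9 = -3] 9 comes off first (add 9). So sub: x + 5 = 6.
Step 3. [x + 5 = 6] the outer +5 inverts by subtracting 5, so sub: x = 1.

Answer: x ∈ {1}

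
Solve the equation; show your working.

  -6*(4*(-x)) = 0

Step 1. [-6*(4*(-x)) = 0] divide by the outer -6, so div: 4*(-x) = 0.
Step 2. [4*(-x) = 0] 4·(inner) — divide through by 4, so div: -x = 0.
Step 3. [-x = 0] leading − — multiply by −1. So neg: x = 0.

Answer: x ∈ {0}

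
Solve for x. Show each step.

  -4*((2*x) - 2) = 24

Step 1. [-4*((2*x) - 2) = 24] leading coefficient -4: divide by -4 ⇒ div: (2*x) - 2 = -6.
Step 2. [(2*x) - 2 = -6] 2 divides every term; factor it out, so factor: x - 1 = -3.
Step 3. [x - 1 = -3] -1 is outermost — add 1 both sides, so sub: x = -2.

Answer: x ∈ {-2}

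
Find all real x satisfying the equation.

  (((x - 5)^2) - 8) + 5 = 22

Step 1. [(((x - 5)^2) - 8) + 5 = 22] 5 comes off first (subtract 5). So sub: ((x - 5)^2) - 8 = 17.
Step 2. [((x - 5)^2) - 8 = 17] 8 comes off first (add 8), so sub: (x - 5)^2 = 25.
Step 3. [(x - 5)^2 = 25] 25 ≥ 0, LHS is (·)² — take ±√. So sqrt: x - 5 = 5 or -5.
Step 4. [x - 5 = 5 or -5] the outer -5 inverts by adding 5, so sub: x = 10 or 0.

Answer: x ∈ {0, 10}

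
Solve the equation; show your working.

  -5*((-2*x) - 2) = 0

Step 1. [-5*((-2*x) - 2) = 0] divide by the outer -5. So div: (-2*x) - 2 = 0.
Step 2. [(-2*x) - 2 = 0] add 2: x sits inside (… - 2) ⇒ sub: -2*x = 2.
Step 3. [-2*x = 2] -2·(inner) — divide through by -2, so div: x = -1.

Answer: x ∈ {-1}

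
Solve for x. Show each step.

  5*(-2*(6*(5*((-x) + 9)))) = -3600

Step 1. [5*(-2*(6*(5*((-x) + 9)))) = -3600] divide by the outer 5, so div: -2*(6*(5*((-x) + 9))) = -720.
Step 2. [-2*(6*(5*((-x) + 9))) = -720] -2 out front; divide by -2. So div: 6*(5*((-x) + 9)) = 360.
Step 3. [6*(5*((-x) + 9)) = 360] divide by the outer 6. So div: 5*((-x) + 9) = 60.
Step 4. [5*((-x) + 9) = 60] leading coefficient 5: divide by 5. So div: (-x) + 9 = 12.
Step 5. [(-x) + 9 = 12] peel the +9: subtract 9 from each side, so sub: -x = 3.
Step 6. [-x = 3] flip signs both sides ⇒ neg: x = -3.

Answer: x ∈ {-3}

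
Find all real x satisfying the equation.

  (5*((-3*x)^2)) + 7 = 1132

Step 1. [(5*((-3*x)^2)) + 7 = 1132] the outer +7 inverts by subtracting 7, so sub: 5*((-3*x)^2) = 1125.
Step 2. [5*((-3*x)^2) = 1125] divide by the outer 5, so div: (-3*x)^2 = 225.
Step 3. [(-3*x)^2 = 225] LHS squared, RHS 225 ≥ 0: apply √ (±), so sqrt: -3*x = 15 or -15.
Step 4. [-3*x = 15 or -15] -3 out front; divide by -3 ⇒ div: x = -5 or 5.

Answer: x ∈ {-5, 5}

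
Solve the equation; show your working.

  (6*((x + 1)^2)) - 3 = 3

Step 1. [(6*((x + 1)^2)) - 3 = 3] -3 is outermost — add 3 both sides, so sub: 6*((x + 1)^2) = 6.
Step 2. [6*((x + 1)^2) = 6] leading coefficient 6: divide by 6. So div: (x + 1)^2 = 1.
Step 3. [(x + 1)^2 = 1] 1 ≥ 0, LHS is (·)² — take ±√, so sqrt: x + 1 = 1 or -1.
Step 4. [x + 1 = 1 or -1] subtract 1: x sits inside (… + 1). So sub: x = 0 or -2.

Answer: x ∈ {-2, 0}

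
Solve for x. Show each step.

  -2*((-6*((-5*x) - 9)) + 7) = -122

Step 1. [-2*((-6*((-5*x) - 9)) + 7) = -122] divide by the outer -2. So div: (-6*((-5*x) - 9)) + 7 = 61.
Step 2. [(-6*((-5*x) - 9)) + 7 = 61] peel the +7: subtract 7 from each side. So sub: -6*((-5*x) - 9) = 54.
Step 3. [-6*((-5*x) - 9) = 54] LHS = -6·(…); ÷-6 both sides. So div: (-5*x) - 9 = -9.
Step 4. [(-5*x) - 9 = -9] -9 is outermost — add 9 both sides ⇒ sub: -5*x = 0.
Step 5. [-5*x = 0] leading coefficient -5: divide by -5, so div: x = 0.

Answer: x ∈ {0}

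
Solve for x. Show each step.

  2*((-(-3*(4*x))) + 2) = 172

Step 1. [2*((-(-3*(4*x))) + 2) = 172] 2 out front; divide by 2 ⇒ div: (-(-3*(4*x))) + 2 = 86.
Step 2. [(-(-3*(4*x))) + 2 = 86] 2 comes off first (subtract 2). So sub: -(-3*(4*x)) = 84.
Step 3. [-(-3*(4*x)) = 84] leading − — multiply by −1 ⇒ neg: -3*(4*x) = -84.
Step 4. [-3*(4*x) = -84] -3 out front; divide by -3. So div: 4*x = 28.
Step 5. [4*x = 28] 4·(inner) — divide through by 4, so div: x = 7.

Answer: x ∈ {7}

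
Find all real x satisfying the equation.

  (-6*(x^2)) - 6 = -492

Step 1. [(-6*(x^2)) - 6 = -492] peel the -6: add 6 from each side, so sub: -6*(x^2) = -486.
Step 2. [-6*(x^2) = -486] leading coefficient -6: divide by -6, so div: x^2 = 81.
Step 3. [x^2 = 81] LHS squared, RHS 81 ≥ 0: apply √ (±), so sqrt: x = 9 or -9.

Answer: x ∈ {-9, 9}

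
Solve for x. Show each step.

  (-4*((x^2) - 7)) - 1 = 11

Step 1. [(-4*((x^2) - 7)) - 1 = 11] add 1: x sits inside (… - 1), so sub: -4*((x^2) - 7) = 12.
Step 2. [-4*((x^2) - 7) = 12] -4·(inner) — divide through by -4, so div: (x^2) - 7 = -3.
Step 3. [(x^2) - 7 = -3] add 7: x sits inside (… - 7), so sub: x^2 = 4.
Step 4. [x^2 = 4] √ both sides: 4 ≥ 0 gives two branches, so sqrt: x = 2 or -2.

Answer: x ∈ {-2, 2}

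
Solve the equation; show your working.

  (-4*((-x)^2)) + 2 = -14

Step 1. [(-4*((-x)^2)) + 2 = -14] peel the +2: subtract 2 from each side ⇒ sub: -4*((-x)^2) = -16.
Step 2. [-4*((-x)^2) = -16] LHS = -4·(…); ÷-4 both sides ⇒ div: (-x)^2 = 4.
Step 3. [(-x)^2 = 4] √ both sides: 4 ≥ 0 gives two branches. So sqrt: -x = 2 or -2.
Step 4. [-x = 2 or -2] LHS negated; negate both sides. So neg: x = -2 or 2.

Answer: x ∈ {-2, 2}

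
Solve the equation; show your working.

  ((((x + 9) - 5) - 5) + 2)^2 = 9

Step 1. [((((x + 9) - 5) - 5) + 2)^2 = 9] 9 ≥ 0, LHS is (·)² — take ±√ ⇒ sqrt: (((x + 9) - 5) - 5) + 2 = 3 or -3.
Step 2. [(((x + 9) - 5) - 5) + 2 = 3 or -3] +2 is outermost — subtract 2 both sides. So sub: ((x + 9) - 5) - 5 = 1 or -5.
Step 3. [((x + 9) - 5) - 5 = 1 or -5] the outer -5 inverts by adding 5. So sub: (x + 9) - 5 = 6 or 0.
Step 4. [(x + 9) - 5 = 6 or 0] 5 comes off first (add 5) ⇒ sub: x + 9 = 11 or 5.
Step 5. [x + 9 = 11 or 5] peel the +9: subtract 9 from each side. So sub: x = 2 or -4.

Answer: x ∈ {-4, 2}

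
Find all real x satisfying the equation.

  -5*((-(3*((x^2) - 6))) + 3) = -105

Step 1. [-5*((-(3*((x^2) - 6))) + 3) = -105] -5·(inner) — divide through by -5 ⇒ div: (-(3*((x^2) - 6))) + 3 = 21.
Step 2. [(-(3*((x^2) - 6))) + 3 = 21] +3 is outermost — subtract 3 both sides ⇒ sub: -(3*((x^2) - 6)) = 18.
Step 3. [-(3*((x^2) - 6)) = 18] leading − — multiply by −1. So neg: 3*((x^2) - 6) = -18.
Step 4. [3*((x^2) - 6) = -18] leading coefficient 3: divide by 3, so div: (x^2) - 6 = -6.
Step 5. [(x^2) - 6 = -6] -6 is outermost — add 6 both sides ⇒ sub: x^2 = 0.
Step 6. [x^2 = 0] LHS squared, RHS 0 ≥ 0: apply √ (±) ⇒ sqrt: x = 0.

Answer: x ∈ {0}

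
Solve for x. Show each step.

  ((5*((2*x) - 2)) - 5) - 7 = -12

Step 1. [((5*((2*x) - 2)) - 5) - 7 = -12] the outer -7 inverts by adding 7. So sub: (5*((2*x) - 2)) - 5 = -5.
Step 2. [(5*((2*x) - 2)) - 5 = -5] -5 is outermost — add 5 both sides, so sub: 5*((2*x) - 2) = 0.
Step 3. [5*((2*x) - 2) = 0] divide by the outer 5 ⇒ div: (2*x) - 2 = 0.
Step 4. [(2*x) - 2 = 0] -2 is outermost — add 2 both sides ⇒ sub: 2*x = 2.
Step 5. [2*x = 2] 2·(inner) — divide through by 2 ⇒ div: x = 1.

Answer: x ∈ {1}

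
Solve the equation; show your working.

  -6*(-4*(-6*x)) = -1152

Step 1. [-6*(-4*(-6*x)) = -1152] -6 out front; divide by -6, so div: -4*(-6*x) = 192.
Step 2. [-4*(-6*x) = 192] -4·(inner) — divide through by -4, so div: -6*x = -48.
Step 3. [-6*x = -48] leading coefficient -6: divide by -6, so div: x = 8.

Answer: x ∈ {8}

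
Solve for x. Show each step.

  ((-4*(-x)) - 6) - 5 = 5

Step 1. [((-4*(-x)) - 6) - 5 = 5] 5 comes off first (add 5) ⇒ sub: (-4*(-x)) - 6 = 10.
Step 2. [(-4*(-x)) - 6 = 10] the outer -6 inverts by adding 6. So sub: -4*(-x) = 16.
Step 3. [-4*(-x) = 16] leading coefficient -4: divide by -4 ⇒ div: -x = -4.
Step 4. [-x = -4] flip signs both sides ⇒ neg: x = 4.

Answer: x ∈ {4}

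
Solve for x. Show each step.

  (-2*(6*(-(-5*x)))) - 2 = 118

Step 1. [(-2*(6*(-(-5*x)))) - 2 = 118] -2 is outermost — add 2 both sides ⇒ sub: -2*(6*(-(-5*x))) = 120.
Step 2. [-2*(6*(-(-5*x))) = 120] LHS = -2·(…); ÷-2 both sides. So div: 6*(-(-5*x)) = -60.
Step 3. [6*(-(-5*x)) = -60] divide by the outer 6. So div: -(-5*x) = -10.
Step 4. [-(-5*x) = -10] flip signs both sides, so neg: -5*x = 10.
Step 5. [-5*x = 10] -5 out front; divide by -5, so div: x = -2.

Answer: x ∈ {-2}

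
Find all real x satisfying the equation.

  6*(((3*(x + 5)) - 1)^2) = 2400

Step 1. [6*(((3*(x + 5)) - 1)^2) = 2400] leading coefficient 6: divide by 6 ⇒ div: ((3*(x + 5)) - 1)^2 = 400.
Step 2. [((3*(x + 5)) - 1)^2 = 400] 400 ≥ 0, LHS is (·)² — take ±√. So sqrt: (3*(x + 5)) - 1 = 20 or -20.
Step 3. [(3*(x + 5)) - 1 = 20 or -20] peel the -1: add 1 from each side, so sub: 3*(x + 5) = 21 or -19.
Step 4. [3*(x + 5) = 21 or -19] divide by the outer 3, so div: x + 5 = 7 or -19/3.
Step 5. [x + 5 = 7 or -19/3] 5 comes off first (subtract 5) ⇒ sub: x = 2 or -34/3.

Answer: x ∈ {-34/3, 2}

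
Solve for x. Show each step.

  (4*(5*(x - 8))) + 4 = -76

Step 1. [(4*(5*(x - 8))) + 4 = -76] peel the +4: subtract 4 from each side ⇒ sub: 4*(5*(x - 8)) = -80.
Step 2. [4*(5*(x - 8)) = -80] leading coefficient 4: divide by 4, so div: 5*(x - 8) = -20.
Step 3. [5*(x - 8) = -20] divide by the outer 5, so div: x - 8 = -4.
Step 4. [x - 8 = -4] the outer -8 inverts by adding 8. So sub: x = 4.

Answer: x ∈ {4}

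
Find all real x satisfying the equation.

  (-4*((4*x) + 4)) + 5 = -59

Step 1. [(-4*((4*x) + 4)) + 5 = -59] subtract 5: x sits inside (… + 5), so sub: -4*((4*x) + 4) = -64.
Step 2. [-4*((4*x) + 4) = -64] -4·(inner) — divide through by -4 ⇒ div: (4*x) + 4 = 16.
Step 3. [(4*x) + 4 = 16] 4 | LHS and 4 | 16: pull 4 out. So factor: x + 1 = 4.
Step 4. [x + 1 = 4] subtract 1: x sits inside (… + 1) ⇒ sub: x = 3.

Answer: x ∈ {3}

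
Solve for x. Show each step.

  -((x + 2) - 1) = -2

Step 1. [-((x + 2) - 1) = -2] flip signs both sides, so neg: (x + 2) - 1 = 2.
Step 2. [(x + 2) - 1 = 2] the outer -1 inverts by adding 1. So sub: x + 2 = 3.
Step 3. [x + 2 = 3] the outer +2 inverts by subtracting 2, so sub: x = 1.

Answer: x ∈ {1}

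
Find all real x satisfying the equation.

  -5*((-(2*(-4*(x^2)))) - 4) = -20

Step 1. [-5*((-(2*(-4*(x^2)))) - 4) = -20] LHS = -5·(…); ÷-5 both sides ⇒ div: (-(2*(-4*(x^2)))) - 4 = 4.
Step 2. [(-(2*(-4*(x^2)))) - 4 = 4] add 4: x sits inside (… - 4), so sub: -(2*(-4*(x^2))) = 8.
Step 3. [-(2*(-4*(x^2))) = 8] flip signs both sides ⇒ neg: 2*(-4*(x^2)) = -8.
Step 4. [2*(-4*(x^2)) = -8] 2·(inner) — divide through by 2. So div: -4*(x^2) = -4.
Step 5. [-4*(x^2) = -4] LHS = -4·(…); ÷-4 both sides, so div: x^2 = 1.
Step 6. [x^2 = 1] √ both sides: 1 ≥ 0 gives two branches. So sqrt: x = 1 or -1.

Answer: x ∈ {-1, 1}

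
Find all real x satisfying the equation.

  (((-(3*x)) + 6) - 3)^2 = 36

Step 1. [(((-(3*x)) + 6) - 3)^2 = 36] √ both sides: 36 ≥ 0 gives two branches, so sqrt: ((-(3*x)) + 6) - 3 = 6 or -6.
Step 2. [((-(3*x)) + 6) - 3 = 6 or -6] peel the -3: add 3 from each side, so sub: (-(3*x)) + 6 = 9 or -3.
Step 3. [(-(3*x)) + 6 = 9 or -3] the outer +6 inverts by subtracting 6, so sub: -(3*x) = 3 or -9.
Step 4. [-(3*x) = 3 or -9] leading − — multiply by −1. So neg: 3*x = -3 or 9.
Step 5. [3*x = -3 or 9] leading coefficient 3: divide by 3 ⇒ div: x = -1 or 3.

Answer: x ∈ {-1, 3}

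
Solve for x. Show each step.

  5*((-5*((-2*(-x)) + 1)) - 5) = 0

Step 1. [5*((-5*((-2*(-x)) + 1)) - 5) = 0] 5 out front; divide by 5 ⇒ div: (-5*((-2*(-x)) + 1)) - 5 = 0.
Step 2. [(-5*((-2*(-x)) + 1)) - 5 = 0] -5 divides every term; factor it out ⇒ factor: ((-2*(-x)) + 1) + 1 = 0.
Step 3. [((-2*(-x)) + 1) + 1 = 0] subtract 1: x sits inside (… + 1) ⇒ sub: (-2*(-x)) + 1 = -1.
Step 4. [(-2*(-x)) + 1 = -1] +1 is outermost — subtract 1 both sides, so sub: -2*(-x) = -2.
Step 5. [-2*(-x) = -2] leading coefficient -2: divide by -2, so div: -x = 1.
Step 6. [-x = 1] flip signs both sides, so neg: x = -1.

Answer: x ∈ {-1}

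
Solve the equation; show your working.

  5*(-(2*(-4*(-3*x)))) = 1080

Step 1. [5*(-(2*(-4*(-3*x)))) = 1080] 5 out front; divide by 5, so div: -(2*(-4*(-3*x))) = 216.
Step 2. [-(2*(-4*(-3*x))) = 216] LHS negated; negate both sides. So neg: 2*(-4*(-3*x)) = -216.
Step 3. [2*(-4*(-3*x)) = -216] 2 out front; divide by 2. So div: -4*(-3*x) = -108.
Step 4. [-4*(-3*x) = -108] divide by the outer -4 ⇒ div: -3*x = 27.
Step 5. [-3*x = 27] divide by the outer -3, so div: x = -9.

Answer: x ∈ {-9}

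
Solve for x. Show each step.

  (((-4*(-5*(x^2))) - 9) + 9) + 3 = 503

Step 1. [(((-4*(-5*(x^2))) - 9) + 9) + 3 = 503] 3 comes off first (subtract 3). So sub: ((-4*(-5*(x^2))) - 9) + 9 = 500.
Step 2. [((-4*(-5*(x^2))) - 9) + 9 = 500] subtract 9: x sits inside (… + 9) ⇒ sub: (-4*(-5*(x^2))) - 9 = 491.
Step 3. [(-4*(-5*(x^2))) - 9 = 491] add 9: x sits inside (… - 9). So sub: -4*(-5*(x^2)) = 500.
Step 4. [-4*(-5*(x^2)) = 500] -4·(inner) — divide through by -4, so div: -5*(x^2) = -125.
Step 5. [-5*(x^2) = -125] -5 out front; divide by -5. So div: x^2 = 25.
Step 6. [x^2 = 25] √ both sides: 25 ≥ 0 gives two branches ⇒ sqrt: x = 5 or -5.

Answer: x ∈ {-5, 5}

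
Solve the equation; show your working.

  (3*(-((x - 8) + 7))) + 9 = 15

Step 1. [(3*(-((x - 8) + 7))) + 9 = 15] 3 | LHS and 3 | 15: pull 3 out. So factor: (-((x - 8) + 7)) + 3 = 5.
Step 2. [(-((x - 8) + 7)) + 3 = 5] the outer +3 inverts by subtracting 3. So sub: -((x - 8) + 7) = 2.
Step 3. [-((x - 8) + 7) = 2] flip signs both sides ⇒ neg: (x - 8) + 7 = -2.
Step 4. [(x - 8) + 7 = -2] peel the +7: subtract 7 from each side ⇒ sub: x - 8 = -9.
Step 5. [x - 8 = -9] 8 comes off first (add 8), so sub: x = -1.

Answer: x ∈ {-1}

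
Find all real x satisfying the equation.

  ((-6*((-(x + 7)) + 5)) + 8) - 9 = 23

Step 1. [((-6*((-(x + 7)) + 5)) + 8) - 9 = 23] peel the -9: add 9 from each side, so sub: (-6*((-(x + 7)) + 5)) + 8 = 32.
Step 2. [(-6*((-(x + 7)) + 5)) + 8 = 32] the outer +8 inverts by subtracting 8. So sub: -6*((-(x + 7)) + 5) = 24.
Step 3. [-6*((-(x + 7)) + 5) = 24] LHS = -6·(…); ÷-6 both sides. So div: (-(x + 7)) + 5 = -4.
Step 4. [(-(x + 7)) + 5 = -4] peel the +5: subtract 5 from each side ⇒ sub: -(x + 7) = -9.
Step 5. [-(x + 7) = -9] flip signs both sides. So neg: x + 7 = 9.
Step 6. [x + 7 = 9] +7 is outermost — subtract 7 both sides, so sub: x = 2.

Answer: x ∈ {2}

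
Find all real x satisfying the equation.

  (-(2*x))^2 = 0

Step 1. [(-(2*x))^2 = 0] LHS squared, RHS 0 ≥ 0: apply √ (±) ⇒ sqrt: -(2*x) = 0.
Step 2. [-(2*x) = 0] LHS negated; negate both sides ⇒ neg: 2*x = 0.
Step 3. [2*x = 0] LHS = 2·(…); ÷2 both sides, so div: x = 0.

Answer: x ∈ {0}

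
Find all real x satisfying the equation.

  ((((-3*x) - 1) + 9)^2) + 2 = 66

Step 1. [((((-3*x) - 1) + 9)^2) + 2 = 66] subtract 2: x sits inside (… + 2), so sub: (((-3*x) - 1) + 9)^2 = 64.
Step 2. [(((-3*x) - 1) + 9)^2 = 64] 64 ≥ 0, LHS is (·)² — take ±√ ⇒ sqrt: ((-3*x) - 1) + 9 = 8 or -8.
Step 3. [((-3*x) - 1) + 9 = 8 or -8] peel the +9: subtract 9 from each side. So sub: (-3*x) - 1 = -1 or -17.
Step 4. [(-3*x) - 1 = -1 or -17] peel the -1: add 1 from each side ⇒ sub: -3*x = 0 or -16.
Step 5. [-3*x = 0 or -16] divide by the outer -3 ⇒ div: x = 0 or 16/3.

Answer: x ∈ {0, 16/3}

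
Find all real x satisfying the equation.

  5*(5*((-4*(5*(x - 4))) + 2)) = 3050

Step 1. [5*(5*((-4*(5*(x - 4))) + 2)) = 3050] 5 out front; divide by 5, so div: 5*((-4*(5*(x - 4))) + 2) = 610.
Step 2. [5*((-4*(5*(x - 4))) + 2) = 610] LHS = 5·(…); ÷5 both sides ⇒ div: (-4*(5*(x - 4))) + 2 = 122.
Step 3. [(-4*(5*(x - 4))) + 2 = 122] the outer +2 inverts by subtracting 2 ⇒ sub: -4*(5*(x - 4)) = 120.
Step 4. [-4*(5*(x - 4)) = 120] leading coefficient -4: divide by -4, so div: 5*(x - 4) = -30.
Step 5. [5*(x - 4) = -30] divide by the outer 5. So div: x - 4 = -6.
Step 6. [x - 4 = -6] -4 is outermost — add 4 both sides, so sub: x = -2.

Answer: x ∈ {-2}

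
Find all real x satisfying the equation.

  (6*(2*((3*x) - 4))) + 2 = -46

Step 1. [(6*(2*((3*x) - 4))) + 2 = -46] the outer +2 inverts by subtracting 2 ⇒ sub: 6*(2*((3*x) - 4)) = -48.
Step 2. [6*(2*((3*x) - 4)) = -48] LHS = 6·(…); ÷6 both sides. So div: 2*((3*x) - 4) = -8.
Step 3. [2*((3*x) - 4) = -8] 2 out front; divide by 2 ⇒ div: (3*x) - 4 = -4.
Step 4. [(3*x) - 4 = -4] the outer -4 inverts by adding 4 ⇒ sub: 3*x = 0.
Step 5. [3*x = 0] 3 out front; divide by 3 ⇒ div: x = 0.

Answer: x ∈ {0}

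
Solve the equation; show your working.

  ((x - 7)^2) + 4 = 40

Step 1. [((x - 7)^2) + 4 = 40] peel the +4: subtract 4 from each side ⇒ sub: (x - 7)^2 = 36.
Step 2. [(x - 7)^2 = 36] LHS squared, RHS 36 ≥ 0: apply √ (±) ⇒ sqrt: x - 7 = 6 or -6.
Step 3. [x - 7 = 6 or -6] the outer -7 inverts by adding 7. So sub: x = 13 or 1.

Answer: x ∈ {1, 13}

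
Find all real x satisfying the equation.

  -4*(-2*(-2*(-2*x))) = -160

Step 1. [-4*(-2*(-2*(-2*x))) = -160] leading coefficient -4: divide by -4, so div: -2*(-2*(-2*x)) = 40.
Step 2. [-2*(-2*(-2*x)) = 40] divide by the outer -2, so div: -2*(-2*x) = -20.
Step 3. [-2*(-2*x) = -20] LHS = -2·(…); ÷-2 both sides. So div: -2*x = 10.
Step 4. [-2*x = 10] LHS = -2·(…); ÷-2 both sides. So div: x = -5.

Answer: x ∈ {-5}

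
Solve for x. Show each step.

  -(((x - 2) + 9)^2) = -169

Step 1. [-(((x - 2) + 9)^2) = -169] flip signs both sides. So neg: ((x - 2) + 9)^2 = 169.
Step 2. [((x - 2) + 9)^2 = 169] √ both sides: 169 ≥ 0 gives two branches ⇒ sqrt: (x - 2) + 9 = 13 or -13.
Step 3. [(x - 2) + 9 = 13 or -13] 9 comes off first (subtract 9). So sub: x - 2 = 4 or -22.
Step 4. [x - 2 = 4 or -22] -2 is outermost — add 2 both sides, so sub: x = 6 or -20.

Answer: x ∈ {-20, 6}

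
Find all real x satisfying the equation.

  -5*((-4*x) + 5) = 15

Step 1. [-5*((-4*x) + 5) = 15] -5·(inner) — divide through by -5. So div: (-4*x) + 5 = -3.
Step 2. [(-4*x) + 5 = -3] subtract 5: x sits inside (… + 5). So sub: -4*x = -8.
Step 3. [-4*x = -8] leading coefficient -4: divide by -4. So div: x = 2.

Answer: x ∈ {2}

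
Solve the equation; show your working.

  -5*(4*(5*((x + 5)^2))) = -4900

Step 1. [-5*(4*(5*((x + 5)^2))) = -4900] divide by the outer -5. So div: 4*(5*((x + 5)^2)) = 980.
Step 2. [4*(5*((x + 5)^2)) = 980] divide by the outer 4, so div: 5*((x + 5)^2) = 245.
Step 3. [5*((x + 5)^2) = 245] LHS = 5·(…); ÷5 both sides. So div: (x + 5)^2 = 49.
Step 4. [(x + 5)^2 = 49] 49 ≥ 0, LHS is (·)² — take ±√ ⇒ sqrt: x + 5 = 7 or -7.
Step 5. [x + 5 = 7 or -7] peel the +5: subtract 5 from each side ⇒ sub: x = 2 or -12.

Answer: x ∈ {-12, 2}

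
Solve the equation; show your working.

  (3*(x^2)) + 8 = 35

Step 1. [(3*(x^2)) + 8 = 35] the outer +8 inverts by subtracting 8 ⇒ sub: 3*(x^2) = 27.
Step 2. [3*(x^2) = 27] leading coefficient 3: divide by 3, so div: x^2 = 9.
Step 3. [x^2 = 9] LHS squared, RHS 9 ≥ 0: apply √ (±). So sqrt: x = 3 or -3.

Answer: x ∈ {-3, 3}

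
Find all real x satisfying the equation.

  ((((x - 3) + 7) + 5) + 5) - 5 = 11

Step 1. [((((x - 3) + 7) + 5) + 5) - 5 = 11] the outer -5 inverts by adding 5 ⇒ sub: (((x - 3) + 7) + 5) + 5 = 16.
Step 2. [(((x - 3) + 7) + 5) + 5 = 16] peel the +5: subtract 5 from each side. So sub: ((x - 3) + 7) + 5 = 11.
Step 3. [((x - 3) + 7) + 5 = 11] 5 comes off first (subtract 5) ⇒ sub: (x - 3) + 7 = 6.
Step 4. [(x - 3) + 7 = 6] 7 comes off first (subtract 7), so sub: x - 3 = -1.
Step 5. [x - 3 = -1] -3 is outermost — add 3 both sides ⇒ sub: x = 2.

Answer: x ∈ {2}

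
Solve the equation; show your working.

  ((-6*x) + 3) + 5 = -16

Step 1. [((-6*x) + 3) + 5 = -16] +5 is outermost — subtract 5 both sides, so sub: (-6*x) + 3 = -21.
Step 2. [(-6*x) + 3 = -21] subtract 3: x sits inside (… + 3), so sub: -6*x = -24.
Step 3. [-6*x = -24] -6 out front; divide by -6, so div: x = 4.

Answer: x ∈ {4}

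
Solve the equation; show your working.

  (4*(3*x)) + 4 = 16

Step 1. [(4*(3*x)) + 4 = 16] peel the +4: subtract 4 from each side. So sub: 4*(3*x) = 12.
Step 2. [4*(3*x) = 12] LHS = 4·(…); ÷4 both sides, so div: 3*x = 3.
Step 3. [3*x = 3] leading coefficient 3: divide by 3. So div: x = 1.

Answer: x ∈ {1}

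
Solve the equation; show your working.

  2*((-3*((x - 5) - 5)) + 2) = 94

Step 1. [2*((-3*((x - 5) - 5)) + 2) = 94] LHS = 2·(…); ÷2 both sides, so div: (-3*((x - 5) - 5)) + 2 = 47.
Step 2. [(-3*((x - 5) - 5)) + 2 = 47] peel the +2: subtract 2 from each side. So sub: -3*((x - 5) - 5) = 45.
Step 3. [-3*((x - 5) - 5) = 45] leading coefficient -3: divide by -3, so div: (x - 5) - 5 = -15.
Step 4. [(x - 5) - 5 = -15] the outer -5 inverts by adding 5 ⇒ sub: x - 5 = -10.
Step 5. [x - 5 = -10] add 5: x sits inside (… - 5). So sub: x = -5.

Answer: x ∈ {-5}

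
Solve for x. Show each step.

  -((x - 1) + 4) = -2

Step 1. [-((x - 1) + 4) = -2] leading − — multiply by −1, so neg: (x - 1) + 4 = 2.
Step 2. [(x - 1) + 4 = 2] +4 is outermost — subtract 4 both sides. So sub: x - 1 = -2.
Step 3. [x - 1 = -2] peel the -1: add 1 from each side, so sub: x = -1.

Answer: x ∈ {-1}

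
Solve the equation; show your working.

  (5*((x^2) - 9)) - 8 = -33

Step 1. [(5*((x^2) - 9)) - 8 = -33] -8 is outermost — add 8 both sides, so sub: 5*((x^2) - 9) = -25.
Step 2. [5*((x^2) - 9) = -25] 5·(inner) — divide through by 5 ⇒ div: (x^2) - 9 = -5.
Step 3. [(x^2) - 9 = -5] -9 is outermost — add 9 both sides ⇒ sub: x^2 = 4.
Step 4. [x^2 = 4] √ both sides: 4 ≥ 0 gives two branches. So sqrt: x = 2 or -2.

Answer: x ∈ {-2, 2}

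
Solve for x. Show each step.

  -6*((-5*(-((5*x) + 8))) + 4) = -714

Step 1. [-6*((-5*(-((5*x) + 8))) + 4) = -714] divide by the outer -6. So div: (-5*(-((5*x) + 8))) + 4 = 119.
Step 2. [(-5*(-((5*x) + 8))) + 4 = 119] the outer +4 inverts by subtracting 4, so sub: -5*(-((5*x) + 8)) = 115.
Step 3. [-5*(-((5*x) + 8)) = 115] -5 out front; divide by -5, so div: -((5*x) + 8) = -23.
Step 4. [-((5*x) + 8) = -23] flip signs both sides ⇒ neg: (5*x) + 8 = 23.
Step 5. [(5*x) + 8 = 23] peel the +8: subtract 8 from each side. So sub: 5*x = 15.
Step 6. [5*x = 15] 5 out front; divide by 5 ⇒ div: x = 3.

Answer: x ∈ {3}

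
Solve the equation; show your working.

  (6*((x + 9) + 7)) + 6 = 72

Step 1. [(6*((x + 9) + 7)) + 6 = 72] the outer +6 inverts by subtracting 6, so sub: 6*((x + 9) + 7) = 66.
Step 2. [6*((x + 9) + 7) = 66] 6·(inner) — divide through by 6 ⇒ div: (x + 9) + 7 = 11.
Step 3. [(x + 9) + 7 = 11] +7 is outermost — subtract 7 both sides ⇒ sub: x + 9 = 4.
Step 4. [x + 9 = 4] subtract 9: x sits inside (… + 9). So sub: x = -5.

Answer: x ∈ {-5}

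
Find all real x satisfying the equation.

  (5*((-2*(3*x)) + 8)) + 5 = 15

Step 1. [(5*((-2*(3*x)) + 8)) + 5 = 15] peel the +5: subtract 5 from each side ⇒ sub: 5*((-2*(3*x)) + 8) = 10.
Step 2. [5*((-2*(3*x)) + 8) = 10] 5 out front; divide by 5, so div: (-2*(3*x)) + 8 = 2.
Step 3. [(-2*(3*x)) + 8 = 2] the outer +8 inverts by subtracting 8 ⇒ sub: -2*(3*x) = -6.
Step 4. [-2*(3*x) = -6] -2 out front; divide by -2. So div: 3*x = 3.
Step 5. [3*x = 3] leading coefficient 3: divide by 3, so div: x = 1.

Answer: x ∈ {1}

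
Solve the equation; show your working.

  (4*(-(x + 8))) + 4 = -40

Step 1. [(4*(-(x + 8))) + 4 = -40] subtract 4: x sits inside (… + 4), so sub: 4*(-(x + 8)) = -44.
Step 2. [4*(-(x + 8)) = -44] 4 out front; divide by 4. So div: -(x + 8) = -11.
Step 3. [-(x + 8) = -11] leading − — multiply by −1, so neg: x + 8 = 11.
Step 4. [x + 8 = 11] the outer +8 inverts by subtracting 8, so sub: x = 3.

Answer: x ∈ {3}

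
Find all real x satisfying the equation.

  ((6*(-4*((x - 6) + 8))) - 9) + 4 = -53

Step 1. [((6*(-4*((x - 6) + 8))) - 9) + 4 = -53] the outer +4 inverts by subtracting 4. So sub: (6*(-4*((x - 6) + 8))) - 9 = -57.
Step 2. [(6*(-4*((x - 6) + 8))) - 9 = -57] -9 is outermost — add 9 both sides ⇒ sub: 6*(-4*((x - 6) + 8)) = -48.
Step 3. [6*(-4*((x - 6) + 8)) = -48] divide by the outer 6 ⇒ div: -4*((x - 6) + 8) = -8.
Step 4. [-4*((x - 6) + 8) = -8] -4·(inner) — divide through by -4. So div: (x - 6) + 8 = 2.
Step 5. [(x - 6) + 8 = 2] +8 is outermost — subtract 8 both sides. So sub: x - 6 = -6.
Step 6. [x - 6 = -6] peel the -6: add 6 from each side, so sub: x = 0.

Answer: x ∈ {0}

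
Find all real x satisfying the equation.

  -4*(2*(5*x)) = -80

Step 1. [-4*(2*(5*x)) = -80] divide by the outer -4, so div: 2*(5*x) = 20.
Step 2. [2*(5*x) = 20] leading coefficient 2: divide by 2 ⇒ div: 5*x = 10.
Step 3. [5*x = 10] 5·(inner) — divide through by 5 ⇒ div: x = 2.

Answer: x ∈ {2}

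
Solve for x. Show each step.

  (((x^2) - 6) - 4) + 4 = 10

Step 1. [(((x^2) - 6) - 4) + 4 = 10] 4 comes off first (subtract 4) ⇒ sub: ((x^2) - 6) - 4 = 6.
Step 2. [((x^2) - 6) - 4 = 6] peel the -4: add 4 from each side. So sub: (x^2) - 6 = 10.
Step 3. [(x^2) - 6 = 10] 6 comes off first (add 6), so sub: x^2 = 16.
Step 4. [x^2 = 16] √ both sides: 16 ≥ 0 gives two branches, so sqrt: x = 4 or -4.

Answer: x ∈ {-4, 4}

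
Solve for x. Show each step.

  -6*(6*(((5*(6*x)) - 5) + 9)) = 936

Step 1. [-6*(6*(((5*(6*x)) - 5) + 9)) = 936] -6 out front; divide by -6, so div: 6*(((5*(6*x)) - 5) + 9) = -156.
Step 2. [6*(((5*(6*x)) - 5) + 9) = -156] 6 out front; divide by 6, so div: ((5*(6*x)) - 5) + 9 = -26.
Step 3. [((5*(6*x)) - 5) + 9 = -26] the outer +9 inverts by subtracting 9. So sub: (5*(6*x)) - 5 = -35.
Step 4. [(5*(6*x)) - 5 = -35] the outer -5 inverts by adding 5 ⇒ sub: 5*(6*x) = -30.
Step 5. [5*(6*x) = -30] LHS = 5·(…); ÷5 both sides ⇒ div: 6*x = -6.
Step 6. [6*x = -6] 6 out front; divide by 6. So div: x = -1.

Answer: x ∈ {-1}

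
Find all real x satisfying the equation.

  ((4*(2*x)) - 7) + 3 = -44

Step 1. [((4*(2*x)) - 7) + 3 = -44] the outer +3 inverts by subtracting 3, so sub: (4*(2*x)) - 7 = -47.
Step 2. [(4*(2*x)) - 7 = -47] peel the -7: add 7 from each side, so sub: 4*(2*x) = -40.
Step 3. [4*(2*x) = -40] 4·(inner) — divide through by 4 ⇒ div: 2*x = -10.
Step 4. [2*x = -10] 2·(inner) — divide through by 2. So div: x = -5.

Answer: x ∈ {-5}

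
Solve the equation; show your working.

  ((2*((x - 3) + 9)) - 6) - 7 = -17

Step 1. [((2*((x - 3) + 9)) - 6) - 7 = -17] 7 comes off first (add 7). So sub: (2*((x - 3) + 9)) - 6 = -10.
Step 2. [(2*((x - 3) + 9)) - 6 = -10] 2 divides every term; factor it out ⇒ factor: ((x - 3) + 9) - 3 = -5.
Step 3. [((x - 3) + 9) - 3 = -5] the outer -3 inverts by adding 3 ⇒ sub: (x - 3) + 9 = -2.
Step 4. [(x - 3) + 9 = -2] subtract 9: x sits inside (… + 9) ⇒ sub: x - 3 = -11.
Step 5. [x - 3 = -11] the outer -3 inverts by adding 3, so sub: x = -8.

Answer: x ∈ {-8}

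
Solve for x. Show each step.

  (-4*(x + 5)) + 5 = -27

Step 1. [(-4*(x + 5)) + 5 = -27] +5 is outermost — subtract 5 both sides, so sub: -4*(x + 5) = -32.
Step 2. [-4*(x + 5) = -32] leading coefficient -4: divide by -4, so div: x + 5 = 8.
Step 3. [x + 5 = 8] 5 comes off first (subtract 5). So sub: x = 3.

Answer: x ∈ {3}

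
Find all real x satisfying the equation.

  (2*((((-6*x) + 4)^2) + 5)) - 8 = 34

Step 1. [(2*((((-6*x) + 4)^2) + 5)) - 8 = 34] 2 | LHS and 2 | 34: pull 2 out. So factor: ((((-6*x) + 4)^2) + 5) - 4 = 17.
Step 2. [((((-6*x) + 4)^2) + 5) - 4 = 17] add 4: x sits inside (… - 4) ⇒ sub: (((-6*x) + 4)^2) + 5 = 21.
Step 3. [(((-6*x) + 4)^2) + 5 = 21] peel the +5: subtract 5 from each side. So sub: ((-6*x) + 4)^2 = 16.
Step 4. [((-6*x) + 4)^2 = 16] LHS squared, RHS 16 ≥ 0: apply √ (±). So sqrt: (-6*x) + 4 = 4 or -4.
Step 5. [(-6*x) + 4 = 4 or -4] +4 is outermost — subtract 4 both sides ⇒ sub: -6*x = 0 or -8.
Step 6. [-6*x = 0 or -8] leading coefficient -6: divide by -6 ⇒ div: x = 0 or 4/3.

Answer: x ∈ {0, 4/3}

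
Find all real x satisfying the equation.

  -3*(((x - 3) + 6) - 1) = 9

Step 1. [-3*(((x - 3) + 6) - 1) = 9] -3 out front; divide by -3. So div: ((x - 3) + 6) - 1 = -3.
Step 2. [((x - 3) + 6) - 1 = -3] the outer -1 inverts by adding 1, so sub: (x - 3) + 6 = -2.
Step 3. [(x - 3) + 6 = -2] subtract 6: x sits inside (… + 6) ⇒ sub: x - 3 = -8.
Step 4. [x - 3 = -8] -3 is outermost — add 3 both sides ⇒ sub: x = -5.

Answer: x ∈ {-5}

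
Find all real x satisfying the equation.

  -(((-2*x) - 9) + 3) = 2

Step 1. [-(((-2*x) - 9) + 3) = 2] leading − — multiply by −1, so neg: ((-2*x) - 9) + 3 = -2.
Step 2. [((-2*x) - 9) + 3 = -2] the outer +3 inverts by subtracting 3, so sub: (-2*x) - 9 = -5.
Step 3. [(-2*x) - 9 = -5] -9 is outermost — add 9 both sides, so sub: -2*x = 4.
Step 4. [-2*x = 4] -2·(inner) — divide through by -2, so div: x = -2.

Answer: x ∈ {-2}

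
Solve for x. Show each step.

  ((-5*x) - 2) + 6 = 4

Step 1. [((-5*x) - 2) + 6 = 4] peel the +6: subtract 6 from each side. So sub: (-5*x) - 2 = -2.
Step 2. [(-5*x) - 2 = -2] add 2: x sits inside (… - 2). So sub: -5*x = 0.
Step 3. [-5*x = 0] leading coefficient -5: divide by -5. So div: x = 0.

Answer: x ∈ {0}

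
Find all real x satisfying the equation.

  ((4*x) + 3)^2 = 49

Step 1. [((4*x) + 3)^2 = 49] 49 ≥ 0, LHS is (·)² — take ±√. So sqrt: (4*x) + 3 = 7 or -7.
Step 2. [(4*x) + 3 = 7 or -7] subtract 3: x sits inside (… + 3). So sub: 4*x = 4 or -10.
Step 3. [4*x = 4 or -10] LHS = 4·(…); ÷4 both sides ⇒ div: x = 1 or -5/2.

Answer: x ∈ {-5/2, 1}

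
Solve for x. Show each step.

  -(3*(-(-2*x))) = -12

Step 1. [-(3*(-(-2*x))) = -12] leading − — multiply by −1, so neg: 3*(-(-2*x)) = 12.
Step 2. [3*(-(-2*x)) = 12] 3 out front; divide by 3, so div: -(-2*x) = 4.
Step 3. [-(-2*x) = 4] flip signs both sides. So neg: -2*x = -4.
Step 4. [-2*x = -4] leading coefficient -2: divide by -2, so div: x = 2.

Answer: x ∈ {2}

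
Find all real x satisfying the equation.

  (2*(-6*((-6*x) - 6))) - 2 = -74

Step 1. [(2*(-6*((-6*x) - 6))) - 2 = -74] 2 | LHS and 2 | -74: pull 2 out ⇒ factor: (-6*((-6*x) - 6)) - 1 = -37.
Step 2. [(-6*((-6*x) - 6)) - 1 = -37] 1 comes off first (add 1), so sub: -6*((-6*x) - 6) = -36.
Step 3. [-6*((-6*x) - 6) = -36] divide by the outer -6, so div: (-6*x) - 6 = 6.
Step 4. [(-6*x) - 6 = 6] common factor -6 (LHS and 6) — divide through ⇒ factor: x + 1 = -1.
Step 5. [x + 1 = -1] +1 is outermost — subtract 1 both sides ⇒ sub: x = -2.

Answer: x ∈ {-2}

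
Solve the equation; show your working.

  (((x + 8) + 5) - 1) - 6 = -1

Step 1. [(((x + 8) + 5) - 1) - 6 = -1] the outer -6 inverts by adding 6. So sub: ((x + 8) + 5) - 1 = 5.
Step 2. [((x + 8) + 5) - 1 = 5] add 1: x sits inside (… - 1), so sub: (x + 8) + 5 = 6.
Step 3. [(x + 8) + 5 = 6] the outer +5 inverts by subtracting 5, so sub: x + 8 = 1.
Step 4. [x + 8 = 1] subtract 8: x sits inside (… + 8). So sub: x = -7.

Answer: x ∈ {-7}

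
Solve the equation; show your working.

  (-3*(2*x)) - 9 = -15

Step 1. [(-3*(2*x)) - 9 = -15] -3 divides every term; factor it out, so factor: (2*x) + 3 = 5.
Step 2. [(2*x) + 3 = 5] 3 comes off first (subtract 3) ⇒ sub: 2*x = 2.
Step 3. [2*x = 2] 2·(inner) — divide through by 2. So div: x = 1.

Answer: x ∈ {1}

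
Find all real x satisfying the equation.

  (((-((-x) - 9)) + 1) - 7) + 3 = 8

Step 1. [(((-((-x) - 9)) + 1) - 7) + 3 = 8] +3 is outermost — subtract 3 both sides, so sub: ((-((-x) - 9)) + 1) - 7 = 5.
Step 2. [((-((-x) - 9)) + 1) - 7 = 5] the outer -7 inverts by adding 7 ⇒ sub: (-((-x) - 9)) + 1 = 12.
Step 3. [(-((-x) - 9)) + 1 = 12] the outer +1 inverts by subtracting 1 ⇒ sub: -((-x) - 9) = 11.
Step 4. [-((-x) - 9) = 11] leading − — multiply by −1, so neg: (-x) - 9 = -11.
Step 5. [(-x) - 9 = -11] peel the -9: add 9 from each side, so sub: -x = -2.
Step 6. [-x = -2] flip signs both sides. So neg: x = 2.

Answer: x ∈ {2}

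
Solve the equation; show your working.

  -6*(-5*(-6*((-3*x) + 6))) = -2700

Step 1. [-6*(-5*(-6*((-3*x) + 6))) = -2700] divide by the outer -6. So div: -5*(-6*((-3*x) + 6)) = 450.
Step 2. [-5*(-6*((-3*x) + 6)) = 450] leading coefficient -5: divide by -5 ⇒ div: -6*((-3*x) + 6) = -90.
Step 3. [-6*((-3*x) + 6) = -90] leading coefficient -6: divide by -6 ⇒ div: (-3*x) + 6 = 15.
Step 4. [(-3*x) + 6 = 15] subtract 6: x sits inside (… + 6) ⇒ sub: -3*x = 9.
Step 5. [-3*x = 9] LHS = -3·(…); ÷-3 both sides, so div: x = -3.

Answer: x ∈ {-3}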